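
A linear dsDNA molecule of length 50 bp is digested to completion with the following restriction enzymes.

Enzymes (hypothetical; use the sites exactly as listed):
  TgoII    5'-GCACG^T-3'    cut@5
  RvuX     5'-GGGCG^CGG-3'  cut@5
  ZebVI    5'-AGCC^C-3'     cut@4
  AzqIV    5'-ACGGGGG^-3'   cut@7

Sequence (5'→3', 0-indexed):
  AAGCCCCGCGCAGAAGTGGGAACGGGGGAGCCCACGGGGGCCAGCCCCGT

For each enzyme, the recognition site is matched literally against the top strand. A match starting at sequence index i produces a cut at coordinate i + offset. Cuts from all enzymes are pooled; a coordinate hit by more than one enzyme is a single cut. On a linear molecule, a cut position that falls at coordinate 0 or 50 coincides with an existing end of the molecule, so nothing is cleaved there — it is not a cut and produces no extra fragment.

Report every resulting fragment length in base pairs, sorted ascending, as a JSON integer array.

[4,4,5,6,8,23]

Per-enzyme occurrences:
  TgoII (GCACGT, off=5): no sites
  RvuX (GGGCGCGG, off=5): no sites
  ZebVI AGCCC/4: at [1, 28, 42] ⇒ [5, 32, 46]
  AzqIV ACGGGGG/7: at [21, 33] ⇒ [28, 40]

Pooled cuts: [5, 28, 32, 40, 46]

Fragments:
  [0,5): 5 bp
  [5,28): 23 bp
  [28,32): 4 bp
  [32,40): 8 bp
  [40,46): 6 bp
  [46,50): 4 bp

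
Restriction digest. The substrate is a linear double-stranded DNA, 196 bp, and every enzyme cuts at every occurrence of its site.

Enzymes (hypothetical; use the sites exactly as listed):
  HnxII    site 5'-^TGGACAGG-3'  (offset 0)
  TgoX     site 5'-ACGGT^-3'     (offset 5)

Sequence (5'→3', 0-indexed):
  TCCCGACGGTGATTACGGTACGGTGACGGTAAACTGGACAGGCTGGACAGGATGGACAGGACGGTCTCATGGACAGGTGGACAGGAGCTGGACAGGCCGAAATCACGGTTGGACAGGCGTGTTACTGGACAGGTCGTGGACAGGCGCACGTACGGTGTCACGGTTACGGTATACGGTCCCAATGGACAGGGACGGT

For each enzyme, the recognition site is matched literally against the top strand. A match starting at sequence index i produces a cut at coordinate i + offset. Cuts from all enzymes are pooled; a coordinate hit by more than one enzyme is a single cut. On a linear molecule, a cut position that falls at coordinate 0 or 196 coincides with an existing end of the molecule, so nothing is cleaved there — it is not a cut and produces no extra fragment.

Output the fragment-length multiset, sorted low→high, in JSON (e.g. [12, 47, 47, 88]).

[4,4,5,5,6,6,7,8,8,9,9,9,10,11,11,13,14,16,20,21]

Per-enzyme occurrences:
  HnxII TGGACAGG/0: at [34, 43, 52, 69, 77, 88, 109, 125, 136, 182] ⇒ [34, 43, 52, 69, 77, 88, 109, 125, 136, 182]
  TgoX ACGGT/5: at [5, 14, 19, 25, 60, 104, 151, 159, 165, 172, 191] ⇒ [10, 19, 24, 30, 65, 109, 156, 164, 170, 177] (position 196 is a terminus of the linear molecule — no cut)

Pooled cuts: [10, 19, 24, 30, 34, 43, 52, 65, 69, 77, 88, 109, 125, 136, 156, 164, 170, 177, 182]

Fragments:
  [0,10): 10 bp
  [10,19): 9 bp
  [19,24): 5 bp
  [24,30): 6 bp
  [30,34): 4 bp
  [34,43): 9 bp
  [43,52): 9 bp
  [52,65): 13 bp
  [65,69): 4 bp
  [69,77): 8 bp
  [77,88): 11 bp
  [88,109): 21 bp
  [109,125): 16 bp
  [125,136): 11 bp
  [136,156): 20 bp
  [156,164): 8 bp
  [164,170): 6 bp
  [170,177): 7 bp
  [177,182): 5 bp
  [182,196): 14 bp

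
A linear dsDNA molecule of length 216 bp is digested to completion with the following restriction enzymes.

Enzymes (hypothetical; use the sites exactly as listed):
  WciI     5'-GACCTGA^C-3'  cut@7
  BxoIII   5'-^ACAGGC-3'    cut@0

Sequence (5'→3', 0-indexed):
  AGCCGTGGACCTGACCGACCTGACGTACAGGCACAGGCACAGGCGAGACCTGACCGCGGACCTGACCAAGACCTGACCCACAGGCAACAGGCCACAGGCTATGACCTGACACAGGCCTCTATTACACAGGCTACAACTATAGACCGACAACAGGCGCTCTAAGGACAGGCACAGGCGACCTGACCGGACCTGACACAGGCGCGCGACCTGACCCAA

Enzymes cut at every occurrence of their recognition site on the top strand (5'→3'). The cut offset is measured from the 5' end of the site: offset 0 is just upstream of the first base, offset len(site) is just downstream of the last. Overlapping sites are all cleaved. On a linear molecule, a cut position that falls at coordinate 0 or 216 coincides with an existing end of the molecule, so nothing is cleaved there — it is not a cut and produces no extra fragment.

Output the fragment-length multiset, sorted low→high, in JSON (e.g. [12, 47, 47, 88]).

[1,1,3,3,5,6,6,6,7,7,9,10,11,12,13,14,15,15,15,16,17,24]

Per-enzyme occurrences:
  WciI (GACCTGAC, off=7): starts [7, 16, 46, 58, 69, 102, 176, 186, 204] → cuts [14, 23, 53, 65, 76, 109, 183, 193, 211]
  BxoIII (ACAGGC, off=0): starts [26, 32, 38, 79, 86, 93, 110, 125, 149, 164, 170, 194] → cuts [26, 32, 38, 79, 86, 93, 110, 125, 149, 164, 170, 194]

All cut coordinates (distinct, sorted): [14, 23, 26, 32, 38, 53, 65, 76, 79, 86, 93, 109, 110, 125, 149, 164, 170, 183, 193, 194, 211]

Fragments:
  [0,14): 14 bp
  [14,23): 9 bp
  [23,26): 3 bp
  [26,32): 6 bp
  [32,38): 6 bp
  [38,53): 15 bp
  [53,65): 12 bp
  [65,76): 11 bp
  [76,79): 3 bp
  [79,86): 7 bp
  [86,93): 7 bp
  [93,109): 16 bp
  [109,110): 1 bp
  [110,125): 15 bp
  [125,149): 24 bp
  [149,164): 15 bp
  [164,170): 6 bp
  [170,183): 13 bp
  [183,193): 10 bp
  [193,194): 1 bp
  [194,211): 17 bp
  [211,216): 5 bp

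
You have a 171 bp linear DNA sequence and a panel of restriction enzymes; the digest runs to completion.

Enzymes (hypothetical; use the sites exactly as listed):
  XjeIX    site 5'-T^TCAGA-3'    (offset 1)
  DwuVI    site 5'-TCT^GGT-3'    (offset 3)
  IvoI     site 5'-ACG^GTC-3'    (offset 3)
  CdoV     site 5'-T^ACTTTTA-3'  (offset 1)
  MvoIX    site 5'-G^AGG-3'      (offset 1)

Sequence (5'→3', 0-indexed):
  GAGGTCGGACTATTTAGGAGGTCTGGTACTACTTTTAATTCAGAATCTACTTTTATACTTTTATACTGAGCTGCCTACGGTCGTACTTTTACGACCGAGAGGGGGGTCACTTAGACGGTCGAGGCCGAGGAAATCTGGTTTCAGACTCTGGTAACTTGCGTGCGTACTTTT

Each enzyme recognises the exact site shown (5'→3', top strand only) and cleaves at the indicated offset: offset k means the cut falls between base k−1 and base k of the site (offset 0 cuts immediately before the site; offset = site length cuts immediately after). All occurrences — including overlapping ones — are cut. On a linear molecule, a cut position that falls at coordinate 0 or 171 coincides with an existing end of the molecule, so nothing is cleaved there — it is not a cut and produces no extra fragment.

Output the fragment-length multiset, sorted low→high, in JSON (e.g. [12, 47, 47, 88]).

Scan for sites:
  XjeIX (TTCAGA, off=1): starts [38, 139] → cuts [39, 140]
  DwuVI (TCTGGT, off=3): starts [21, 133, 146] → cuts [24, 136, 149]
  IvoI (ACGGTC, off=3): starts [76, 114] → cuts [79, 117]
  CdoV (TACTTTTA, off=1): starts [29, 47, 55, 83] → cuts [30, 48, 56, 84]
  MvoIX (GAGG, off=1): starts [0, 17, 98, 120, 126] → cuts [1, 18, 99, 121, 127]

Pooled cuts: [1, 18, 24, 30, 39, 48, 56, 79, 84, 99, 117, 121, 127, 136, 140, 149]

Fragments:
  [0,1): 1 bp
  [1,18): 17 bp
  [18,24): 6 bp
  [24,30): 6 bp
  [30,39): 9 bp
  [39,48): 9 bp
  [48,56): 8 bp
  [56,79): 23 bp
  [79,84): 5 bp
  [84,99): 15 bp
  [99,117): 18 bp
  [117,121): 4 bp
  [121,127): 6 bp
  [127,136): 9 bp
  [136,140): 4 bp
  [140,149): 9 bp
  [149,171): 22 bp

[1,4,4,5,6,6,6,8,9,9,9,9,15,17,18,22,23]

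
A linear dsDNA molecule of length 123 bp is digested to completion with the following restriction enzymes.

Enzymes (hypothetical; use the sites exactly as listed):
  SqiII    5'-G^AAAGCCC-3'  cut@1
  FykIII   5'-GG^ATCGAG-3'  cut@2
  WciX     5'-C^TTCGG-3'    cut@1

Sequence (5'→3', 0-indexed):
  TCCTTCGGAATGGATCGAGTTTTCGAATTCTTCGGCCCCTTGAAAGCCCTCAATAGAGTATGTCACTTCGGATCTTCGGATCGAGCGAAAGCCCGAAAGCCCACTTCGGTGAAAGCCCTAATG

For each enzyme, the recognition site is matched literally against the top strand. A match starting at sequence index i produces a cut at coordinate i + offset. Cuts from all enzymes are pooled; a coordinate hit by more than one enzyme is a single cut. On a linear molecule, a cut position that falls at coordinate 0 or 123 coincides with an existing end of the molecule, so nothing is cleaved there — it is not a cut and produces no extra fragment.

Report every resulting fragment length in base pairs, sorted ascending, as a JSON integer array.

[3,5,7,8,8,8,9,10,12,12,17,24]

Scan for sites:
  SqiII (GAAAGCCC, off=1): starts [41, 86, 94, 110] → cuts [42, 87, 95, 111]
  FykIII (GGATCGAG, off=2): starts [11, 77] → cuts [13, 79]
  WciX (CTTCGG, off=1): starts [2, 29, 65, 73, 103] → cuts [3, 30, 66, 74, 104]

All cut coordinates (distinct, sorted): [3, 13, 30, 42, 66, 74, 79, 87, 95, 104, 111]

Fragments:
  [0,3): 3 bp
  [3,13): 10 bp
  [13,30): 17 bp
  [30,42): 12 bp
  [42,66): 24 bp
  [66,74): 8 bp
  [74,79): 5 bp
  [79,87): 8 bp
  [87,95): 8 bp
  [95,104): 9 bp
  [104,111): 7 bp
  [111,123): 12 bp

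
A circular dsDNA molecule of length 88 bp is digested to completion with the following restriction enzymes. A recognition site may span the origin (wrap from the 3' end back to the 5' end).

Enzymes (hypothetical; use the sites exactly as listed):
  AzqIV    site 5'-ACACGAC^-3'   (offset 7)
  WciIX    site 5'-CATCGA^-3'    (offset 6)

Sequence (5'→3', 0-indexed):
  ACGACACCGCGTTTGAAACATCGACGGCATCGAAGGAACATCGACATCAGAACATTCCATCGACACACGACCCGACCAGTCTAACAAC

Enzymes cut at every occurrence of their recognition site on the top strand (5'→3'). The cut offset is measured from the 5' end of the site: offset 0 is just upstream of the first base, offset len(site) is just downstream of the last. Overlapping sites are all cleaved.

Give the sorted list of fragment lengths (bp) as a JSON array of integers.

Per-enzyme occurrences:
  AzqIV (ACACGAC, off=7): starts [64, 86] → cuts [5, 71]
  WciIX (CATCGA, off=6): starts [18, 27, 38, 57] → cuts [24, 33, 44, 63]

Pooled cuts: [5, 24, 33, 44, 63, 71]

Fragment lengths:
  5→24: 19 bp
  24→33: 9 bp
  33→44: 11 bp
  44→63: 19 bp
  63→71: 8 bp
  71→5 (wrap): 88-71+5 = 22 bp

[8,9,11,19,19,22]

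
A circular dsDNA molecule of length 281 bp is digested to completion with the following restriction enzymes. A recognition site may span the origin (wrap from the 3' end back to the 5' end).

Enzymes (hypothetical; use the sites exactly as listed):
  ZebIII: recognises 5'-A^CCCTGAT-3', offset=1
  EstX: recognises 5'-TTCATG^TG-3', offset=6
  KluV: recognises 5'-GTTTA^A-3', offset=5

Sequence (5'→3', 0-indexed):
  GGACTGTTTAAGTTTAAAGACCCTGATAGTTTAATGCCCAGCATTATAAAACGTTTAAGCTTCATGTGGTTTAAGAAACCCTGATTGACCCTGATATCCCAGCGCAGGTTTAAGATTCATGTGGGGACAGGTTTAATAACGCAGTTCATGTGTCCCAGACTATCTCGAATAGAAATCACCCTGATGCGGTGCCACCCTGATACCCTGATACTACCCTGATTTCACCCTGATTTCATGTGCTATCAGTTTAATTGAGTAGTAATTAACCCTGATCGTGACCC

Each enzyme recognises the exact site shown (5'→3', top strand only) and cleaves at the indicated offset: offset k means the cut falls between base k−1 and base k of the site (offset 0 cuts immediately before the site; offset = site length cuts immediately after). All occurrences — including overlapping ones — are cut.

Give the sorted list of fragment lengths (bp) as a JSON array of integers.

[4,5,6,7,8,9,9,10,11,11,13,13,13,14,15,16,16,24,24,25,28]

Site scan:
  ZebIII ACCCTGAT/1: at [19, 77, 87, 177, 193, 201, 212, 223, 265] ⇒ [20, 78, 88, 178, 194, 202, 213, 224, 266]
  EstX TTCATGTG/6: at [60, 115, 144, 231] ⇒ [66, 121, 150, 237]
  KluV GTTTAA/5: at [5, 11, 28, 52, 68, 107, 130, 245] ⇒ [10, 16, 33, 57, 73, 112, 135, 250]

All cut coordinates (distinct, sorted): [10, 16, 20, 33, 57, 66, 73, 78, 88, 112, 121, 135, 150, 178, 194, 202, 213, 224, 237, 250, 266]

Fragments:
  10→16: 6 bp
  16→20: 4 bp
  20→33: 13 bp
  33→57: 24 bp
  57→66: 9 bp
  66→73: 7 bp
  73→78: 5 bp
  78→88: 10 bp
  88→112: 24 bp
  112→121: 9 bp
  121→135: 14 bp
  135→150: 15 bp
  150→178: 28 bp
  178→194: 16 bp
  194→202: 8 bp
  202→213: 11 bp
  213→224: 11 bp
  224→237: 13 bp
  237→250: 13 bp
  250→266: 16 bp
  266→10 (wrap): 281-266+10 = 25 bp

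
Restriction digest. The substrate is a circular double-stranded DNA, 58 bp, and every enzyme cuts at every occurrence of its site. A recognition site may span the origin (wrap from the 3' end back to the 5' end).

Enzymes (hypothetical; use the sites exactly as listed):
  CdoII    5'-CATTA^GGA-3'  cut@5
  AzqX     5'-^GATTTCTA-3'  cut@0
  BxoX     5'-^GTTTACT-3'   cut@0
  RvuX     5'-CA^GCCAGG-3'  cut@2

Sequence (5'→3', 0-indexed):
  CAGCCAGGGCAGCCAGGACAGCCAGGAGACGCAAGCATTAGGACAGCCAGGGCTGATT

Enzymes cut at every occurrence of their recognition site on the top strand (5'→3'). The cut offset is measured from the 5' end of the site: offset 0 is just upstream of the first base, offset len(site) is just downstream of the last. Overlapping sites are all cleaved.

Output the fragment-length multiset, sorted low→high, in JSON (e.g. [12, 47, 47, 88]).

[5,9,9,15,20]

Scan for sites:
  CdoII CATTAGGA/5: at [35] ⇒ [40]
  AzqX (GATTTCTA, off=0): no sites
  BxoX (GTTTACT, off=0): no sites
  RvuX CAGCCAGG/2: at [0, 9, 18, 43] ⇒ [2, 11, 20, 45]

Pooled cuts: [2, 11, 20, 40, 45]

Fragments:
  2→11: 9 bp
  11→20: 9 bp
  20→40: 20 bp
  40→45: 5 bp
  45→2 (wrap): 58-45+2 = 15 bp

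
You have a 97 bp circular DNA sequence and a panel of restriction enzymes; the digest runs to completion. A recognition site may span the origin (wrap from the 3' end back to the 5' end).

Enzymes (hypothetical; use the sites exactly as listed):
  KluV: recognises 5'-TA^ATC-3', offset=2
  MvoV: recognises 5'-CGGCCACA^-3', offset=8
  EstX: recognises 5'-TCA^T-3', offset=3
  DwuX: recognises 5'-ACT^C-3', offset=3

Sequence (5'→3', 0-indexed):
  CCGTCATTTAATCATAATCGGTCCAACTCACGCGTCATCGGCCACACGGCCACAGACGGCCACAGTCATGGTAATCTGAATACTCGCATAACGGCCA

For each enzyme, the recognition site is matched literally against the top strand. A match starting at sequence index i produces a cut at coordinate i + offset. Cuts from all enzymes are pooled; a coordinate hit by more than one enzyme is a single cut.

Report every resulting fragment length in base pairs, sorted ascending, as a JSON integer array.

Scan for sites:
  KluV TAATC/2: at [8, 14, 71] ⇒ [10, 16, 73]
  MvoV CGGCCACA/8: at [38, 46, 56] ⇒ [46, 54, 64]
  EstX TCAT/3: at [3, 11, 34, 65] ⇒ [6, 14, 37, 68]
  DwuX ACTC/3: at [25, 81] ⇒ [28, 84]

Pooled cuts: [6, 10, 14, 16, 28, 37, 46, 54, 64, 68, 73, 84]

Fragment lengths:
  6→10: 4 bp
  10→14: 4 bp
  14→16: 2 bp
  16→28: 12 bp
  28→37: 9 bp
  37→46: 9 bp
  46→54: 8 bp
  54→64: 10 bp
  64→68: 4 bp
  68→73: 5 bp
  73→84: 11 bp
  84→6 (wrap): 97-84+6 = 19 bp

[2,4,4,4,5,8,9,9,10,11,12,19]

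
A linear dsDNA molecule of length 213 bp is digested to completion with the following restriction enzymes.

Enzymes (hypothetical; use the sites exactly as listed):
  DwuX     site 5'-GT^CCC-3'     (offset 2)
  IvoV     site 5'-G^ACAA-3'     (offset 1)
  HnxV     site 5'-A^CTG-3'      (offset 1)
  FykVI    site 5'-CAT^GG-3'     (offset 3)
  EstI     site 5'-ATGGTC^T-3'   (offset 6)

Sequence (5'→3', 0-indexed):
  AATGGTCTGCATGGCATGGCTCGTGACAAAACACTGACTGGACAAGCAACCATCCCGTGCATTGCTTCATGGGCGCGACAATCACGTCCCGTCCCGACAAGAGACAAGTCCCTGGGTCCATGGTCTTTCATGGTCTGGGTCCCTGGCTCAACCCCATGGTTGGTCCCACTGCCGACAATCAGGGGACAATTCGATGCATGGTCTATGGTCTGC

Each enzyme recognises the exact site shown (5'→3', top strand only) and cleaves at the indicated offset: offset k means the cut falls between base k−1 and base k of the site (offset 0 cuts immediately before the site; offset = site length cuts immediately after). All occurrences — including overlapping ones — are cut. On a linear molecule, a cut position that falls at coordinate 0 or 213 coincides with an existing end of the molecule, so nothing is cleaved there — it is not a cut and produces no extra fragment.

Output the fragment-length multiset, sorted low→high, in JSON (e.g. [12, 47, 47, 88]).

[3,4,4,4,4,4,4,4,5,5,5,5,6,6,6,7,7,7,7,7,8,8,10,11,12,14,17,29]

Site scan:
  DwuX GTCCC/2: at [85, 90, 107, 138, 162] ⇒ [87, 92, 109, 140, 164]
  IvoV GACAA/1: at [24, 40, 76, 95, 102, 173, 184] ⇒ [25, 41, 77, 96, 103, 174, 185]
  HnxV ACTG/1: at [32, 36, 167] ⇒ [33, 37, 168]
  FykVI CATGG/3: at [9, 14, 67, 118, 128, 154, 196] ⇒ [12, 17, 70, 121, 131, 157, 199]
  EstI ATGGTCT/6: at [1, 119, 129, 197, 204] ⇒ [7, 125, 135, 203, 210]

Pooled cuts: [7, 12, 17, 25, 33, 37, 41, 70, 77, 87, 92, 96, 103, 109, 121, 125, 131, 135, 140, 157, 164, 168, 174, 185, 199, 203, 210]

Fragment lengths:
  [0,7): 7 bp
  [7,12): 5 bp
  [12,17): 5 bp
  [17,25): 8 bp
  [25,33): 8 bp
  [33,37): 4 bp
  [37,41): 4 bp
  [41,70): 29 bp
  [70,77): 7 bp
  [77,87): 10 bp
  [87,92): 5 bp
  [92,96): 4 bp
  [96,103): 7 bp
  [103,109): 6 bp
  [109,121): 12 bp
  [121,125): 4 bp
  [125,131): 6 bp
  [131,135): 4 bp
  [135,140): 5 bp
  [140,157): 17 bp
  [157,164): 7 bp
  [164,168): 4 bp
  [168,174): 6 bp
  [174,185): 11 bp
  [185,199): 14 bp
  [199,203): 4 bp
  [203,210): 7 bp
  [210,213): 3 bp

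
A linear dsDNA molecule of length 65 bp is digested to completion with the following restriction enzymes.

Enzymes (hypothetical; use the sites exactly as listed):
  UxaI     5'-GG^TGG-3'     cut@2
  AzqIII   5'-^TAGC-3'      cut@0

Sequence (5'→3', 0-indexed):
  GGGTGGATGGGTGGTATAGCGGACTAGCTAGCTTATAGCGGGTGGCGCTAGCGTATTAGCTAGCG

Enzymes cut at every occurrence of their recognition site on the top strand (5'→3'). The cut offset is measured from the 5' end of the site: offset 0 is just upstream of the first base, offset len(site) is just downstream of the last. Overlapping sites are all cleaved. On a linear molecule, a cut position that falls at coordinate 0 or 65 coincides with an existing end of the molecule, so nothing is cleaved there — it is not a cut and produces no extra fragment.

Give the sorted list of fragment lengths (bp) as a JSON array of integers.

Site scan:
  UxaI GGTGG/2: at [1, 9, 40] ⇒ [3, 11, 42]
  AzqIII TAGC/0: at [16, 24, 28, 35, 48, 56, 60] ⇒ [16, 24, 28, 35, 48, 56, 60]

All cut coordinates (distinct, sorted): [3, 11, 16, 24, 28, 35, 42, 48, 56, 60]

Fragments:
  [0,3): 3 bp
  [3,11): 8 bp
  [11,16): 5 bp
  [16,24): 8 bp
  [24,28): 4 bp
  [28,35): 7 bp
  [35,42): 7 bp
  [42,48): 6 bp
  [48,56): 8 bp
  [56,60): 4 bp
  [60,65): 5 bp

[3,4,4,5,5,6,7,7,8,8,8]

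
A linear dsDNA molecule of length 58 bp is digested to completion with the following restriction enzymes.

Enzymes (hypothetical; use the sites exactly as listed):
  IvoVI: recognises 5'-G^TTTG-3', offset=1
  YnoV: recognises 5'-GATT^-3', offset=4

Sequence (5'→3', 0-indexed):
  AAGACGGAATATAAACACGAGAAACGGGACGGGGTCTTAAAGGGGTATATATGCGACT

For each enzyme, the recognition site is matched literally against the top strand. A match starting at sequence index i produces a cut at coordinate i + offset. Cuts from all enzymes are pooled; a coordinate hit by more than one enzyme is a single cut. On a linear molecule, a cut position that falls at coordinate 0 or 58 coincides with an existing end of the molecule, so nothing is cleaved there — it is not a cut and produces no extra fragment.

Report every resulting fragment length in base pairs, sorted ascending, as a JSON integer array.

[58]

Per-enzyme occurrences:
  IvoVI (GTTTG, off=1): no sites
  YnoV (GATT, off=4): no sites

Pooled cuts: ∅

Fragments:
  no cuts → one linear fragment of 58 bp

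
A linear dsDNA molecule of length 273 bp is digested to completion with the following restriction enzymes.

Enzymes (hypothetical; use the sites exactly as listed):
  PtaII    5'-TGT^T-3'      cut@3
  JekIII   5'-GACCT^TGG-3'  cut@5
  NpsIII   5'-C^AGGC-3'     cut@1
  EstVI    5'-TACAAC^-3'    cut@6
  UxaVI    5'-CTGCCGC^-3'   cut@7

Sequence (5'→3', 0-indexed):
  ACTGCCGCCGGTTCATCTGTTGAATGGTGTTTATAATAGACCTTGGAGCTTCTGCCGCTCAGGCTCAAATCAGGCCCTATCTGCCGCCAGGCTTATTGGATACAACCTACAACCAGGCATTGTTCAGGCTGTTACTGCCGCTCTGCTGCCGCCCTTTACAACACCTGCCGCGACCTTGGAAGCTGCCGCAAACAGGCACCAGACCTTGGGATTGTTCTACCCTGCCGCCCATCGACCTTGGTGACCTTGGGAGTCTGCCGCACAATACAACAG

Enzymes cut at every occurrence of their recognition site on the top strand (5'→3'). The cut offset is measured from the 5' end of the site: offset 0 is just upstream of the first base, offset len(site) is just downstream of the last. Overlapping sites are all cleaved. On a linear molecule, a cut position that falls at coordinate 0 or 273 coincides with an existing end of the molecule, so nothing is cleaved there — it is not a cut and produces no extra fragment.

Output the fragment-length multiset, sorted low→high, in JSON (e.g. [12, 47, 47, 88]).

[1,1,2,2,2,4,5,7,7,8,9,9,9,9,9,10,10,10,10,11,11,12,13,13,13,13,14,15,16,18]

Per-enzyme occurrences:
  PtaII (TGTT, off=3): starts [17, 27, 120, 129, 212] → cuts [20, 30, 123, 132, 215]
  JekIII (GACCTTGG, off=5): starts [38, 171, 201, 233, 242] → cuts [43, 176, 206, 238, 247]
  NpsIII (CAGGC, off=1): starts [59, 70, 87, 113, 124, 192] → cuts [60, 71, 88, 114, 125, 193]
  EstVI (TACAAC, off=6): starts [100, 107, 156, 265] → cuts [106, 113, 162, 271]
  UxaVI (CTGCCGC, off=7): starts [1, 51, 80, 134, 145, 164, 182, 221, 254] → cuts [8, 58, 87, 141, 152, 171, 189, 228, 261]

Pooled cuts: [8, 20, 30, 43, 58, 60, 71, 87, 88, 106, 113, 114, 123, 125, 132, 141, 152, 162, 171, 176, 189, 193, 206, 215, 228, 238, 247, 261, 271]

Fragment lengths:
  [0,8): 8 bp
  [8,20): 12 bp
  [20,30): 10 bp
  [30,43): 13 bp
  [43,58): 15 bp
  [58,60): 2 bp
  [60,71): 11 bp
  [71,87): 16 bp
  [87,88): 1 bp
  [88,106): 18 bp
  [106,113): 7 bp
  [113,114): 1 bp
  [114,123): 9 bp
  [123,125): 2 bp
  [125,132): 7 bp
  [132,141): 9 bp
  [141,152): 11 bp
  [152,162): 10 bp
  [162,171): 9 bp
  [171,176): 5 bp
  [176,189): 13 bp
  [189,193): 4 bp
  [193,206): 13 bp
  [206,215): 9 bp
  [215,228): 13 bp
  [228,238): 10 bp
  [238,247): 9 bp
  [247,261): 14 bp
  [261,271): 10 bp
  [271,273): 2 bp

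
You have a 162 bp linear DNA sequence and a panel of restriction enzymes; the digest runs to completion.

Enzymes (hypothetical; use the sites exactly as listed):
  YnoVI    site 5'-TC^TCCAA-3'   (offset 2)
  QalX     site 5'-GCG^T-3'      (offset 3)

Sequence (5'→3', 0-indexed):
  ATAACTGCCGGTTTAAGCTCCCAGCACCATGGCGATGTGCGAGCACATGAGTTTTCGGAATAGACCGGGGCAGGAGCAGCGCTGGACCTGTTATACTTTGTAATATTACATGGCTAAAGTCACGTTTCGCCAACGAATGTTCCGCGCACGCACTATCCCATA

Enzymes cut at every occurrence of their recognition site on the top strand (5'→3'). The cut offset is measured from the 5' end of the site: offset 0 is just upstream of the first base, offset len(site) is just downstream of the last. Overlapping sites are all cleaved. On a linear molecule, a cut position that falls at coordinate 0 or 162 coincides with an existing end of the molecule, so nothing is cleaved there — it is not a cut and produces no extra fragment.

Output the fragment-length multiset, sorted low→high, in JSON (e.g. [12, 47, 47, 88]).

[162]

Site scan:
  YnoVI (TCTCCAA, off=2): no sites
  QalX (GCGT, off=3): no sites

Pooled cuts: ∅

Fragments:
  no cuts → one linear fragment of 162 bp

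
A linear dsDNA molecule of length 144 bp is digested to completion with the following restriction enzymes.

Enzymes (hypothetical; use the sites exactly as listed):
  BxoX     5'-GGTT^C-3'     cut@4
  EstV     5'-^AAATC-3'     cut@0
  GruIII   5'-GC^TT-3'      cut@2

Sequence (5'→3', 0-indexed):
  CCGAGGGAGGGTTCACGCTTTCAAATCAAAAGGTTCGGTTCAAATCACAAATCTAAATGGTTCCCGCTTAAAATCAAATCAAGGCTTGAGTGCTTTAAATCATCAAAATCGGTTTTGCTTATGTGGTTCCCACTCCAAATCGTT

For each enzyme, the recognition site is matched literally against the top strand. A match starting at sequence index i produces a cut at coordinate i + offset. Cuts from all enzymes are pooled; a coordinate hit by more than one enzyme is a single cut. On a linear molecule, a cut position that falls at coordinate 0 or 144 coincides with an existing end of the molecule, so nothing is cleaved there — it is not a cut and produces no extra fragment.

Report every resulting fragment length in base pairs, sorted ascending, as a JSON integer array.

Per-enzyme occurrences:
  BxoX GGTTC/4: at [9, 31, 36, 58, 124] ⇒ [13, 35, 40, 62, 128]
  EstV AAATC/0: at [22, 41, 48, 70, 75, 96, 105, 136] ⇒ [22, 41, 48, 70, 75, 96, 105, 136]
  GruIII GCTT/2: at [16, 65, 83, 91, 116] ⇒ [18, 67, 85, 93, 118]

All cut coordinates (distinct, sorted): [13, 18, 22, 35, 40, 41, 48, 62, 67, 70, 75, 85, 93, 96, 105, 118, 128, 136]

Fragment lengths:
  [0,13): 13 bp
  [13,18): 5 bp
  [18,22): 4 bp
  [22,35): 13 bp
  [35,40): 5 bp
  [40,41): 1 bp
  [41,48): 7 bp
  [48,62): 14 bp
  [62,67): 5 bp
  [67,70): 3 bp
  [70,75): 5 bp
  [75,85): 10 bp
  [85,93): 8 bp
  [93,96): 3 bp
  [96,105): 9 bp
  [105,118): 13 bp
  [118,128): 10 bp
  [128,136): 8 bp
  [136,144): 8 bp

[1,3,3,4,5,5,5,5,7,8,8,8,9,10,10,13,13,13,14]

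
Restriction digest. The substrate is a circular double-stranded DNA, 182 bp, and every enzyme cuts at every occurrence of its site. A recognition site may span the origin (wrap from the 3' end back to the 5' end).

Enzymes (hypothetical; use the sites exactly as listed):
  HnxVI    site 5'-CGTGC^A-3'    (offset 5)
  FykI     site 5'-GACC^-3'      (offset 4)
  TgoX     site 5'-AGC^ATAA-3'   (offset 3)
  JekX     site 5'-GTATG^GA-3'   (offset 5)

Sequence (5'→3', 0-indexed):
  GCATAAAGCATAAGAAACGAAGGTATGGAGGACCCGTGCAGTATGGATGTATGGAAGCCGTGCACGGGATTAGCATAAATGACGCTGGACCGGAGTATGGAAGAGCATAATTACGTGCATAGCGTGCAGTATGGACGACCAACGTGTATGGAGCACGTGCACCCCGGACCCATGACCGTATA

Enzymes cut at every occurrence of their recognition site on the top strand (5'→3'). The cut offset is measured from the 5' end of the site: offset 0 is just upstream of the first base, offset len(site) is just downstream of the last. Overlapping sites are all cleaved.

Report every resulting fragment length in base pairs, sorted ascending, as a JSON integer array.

Site scan:
  HnxVI (CGTGCA, off=5): starts [34, 58, 113, 122, 155] → cuts [39, 63, 118, 127, 160]
  FykI (GACC, off=4): starts [30, 87, 136, 166, 173] → cuts [34, 91, 140, 170, 177]
  TgoX (AGCATAA, off=3): starts [6, 71, 103, 181] → cuts [2, 9, 74, 106]
  JekX (GTATGGA, off=5): starts [22, 40, 48, 94, 128, 145] → cuts [27, 45, 53, 99, 133, 150]

Pooled cuts: [2, 9, 27, 34, 39, 45, 53, 63, 74, 91, 99, 106, 118, 127, 133, 140, 150, 160, 170, 177]

Fragments:
  2→9: 7 bp
  9→27: 18 bp
  27→34: 7 bp
  34→39: 5 bp
  39→45: 6 bp
  45→53: 8 bp
  53→63: 10 bp
  63→74: 11 bp
  74→91: 17 bp
  91→99: 8 bp
  99→106: 7 bp
  106→118: 12 bp
  118→127: 9 bp
  127→133: 6 bp
  133→140: 7 bp
  140→150: 10 bp
  150→160: 10 bp
  160→170: 10 bp
  170→177: 7 bp
  177→2 (wrap): 182-177+2 = 7 bp

[5,6,6,7,7,7,7,7,7,8,8,9,10,10,10,10,11,12,17,18]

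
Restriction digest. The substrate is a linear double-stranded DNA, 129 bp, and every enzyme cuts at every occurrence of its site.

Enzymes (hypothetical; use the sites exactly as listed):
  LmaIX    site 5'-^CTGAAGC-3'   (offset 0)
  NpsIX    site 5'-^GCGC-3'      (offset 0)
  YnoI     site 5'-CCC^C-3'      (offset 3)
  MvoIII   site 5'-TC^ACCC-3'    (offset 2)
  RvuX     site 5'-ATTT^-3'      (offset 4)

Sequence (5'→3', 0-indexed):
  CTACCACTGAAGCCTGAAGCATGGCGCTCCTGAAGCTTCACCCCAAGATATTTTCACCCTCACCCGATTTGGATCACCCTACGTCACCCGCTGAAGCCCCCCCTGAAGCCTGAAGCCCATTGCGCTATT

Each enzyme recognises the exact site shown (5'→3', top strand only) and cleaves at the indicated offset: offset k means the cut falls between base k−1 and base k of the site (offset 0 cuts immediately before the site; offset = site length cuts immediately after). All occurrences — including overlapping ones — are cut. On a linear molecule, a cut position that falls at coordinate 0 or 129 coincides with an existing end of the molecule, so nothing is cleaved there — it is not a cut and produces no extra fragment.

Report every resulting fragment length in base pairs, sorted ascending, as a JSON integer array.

[1,1,1,2,4,5,5,6,6,6,7,7,8,9,9,10,10,10,10,12]

Scan for sites:
  LmaIX (CTGAAGC, off=0): starts [6, 13, 29, 90, 102, 109] → cuts [6, 13, 29, 90, 102, 109]
  NpsIX (GCGC, off=0): starts [23, 121] → cuts [23, 121]
  YnoI (CCCC, off=3): starts [40, 96, 97, 98, 99] → cuts [43, 99, 100, 101, 102]
  MvoIII (TCACCC, off=2): starts [37, 53, 59, 73, 83] → cuts [39, 55, 61, 75, 85]
  RvuX (ATTT, off=4): starts [49, 66] → cuts [53, 70]

All cut coordinates (distinct, sorted): [6, 13, 23, 29, 39, 43, 53, 55, 61, 70, 75, 85, 90, 99, 100, 101, 102, 109, 121]

Fragment lengths:
  [0,6): 6 bp
  [6,13): 7 bp
  [13,23): 10 bp
  [23,29): 6 bp
  [29,39): 10 bp
  [39,43): 4 bp
  [43,53): 10 bp
  [53,55): 2 bp
  [55,61): 6 bp
  [61,70): 9 bp
  [70,75): 5 bp
  [75,85): 10 bp
  [85,90): 5 bp
  [90,99): 9 bp
  [99,100): 1 bp
  [100,101): 1 bp
  [101,102): 1 bp
  [102,109): 7 bp
  [109,121): 12 bp
  [121,129): 8 bp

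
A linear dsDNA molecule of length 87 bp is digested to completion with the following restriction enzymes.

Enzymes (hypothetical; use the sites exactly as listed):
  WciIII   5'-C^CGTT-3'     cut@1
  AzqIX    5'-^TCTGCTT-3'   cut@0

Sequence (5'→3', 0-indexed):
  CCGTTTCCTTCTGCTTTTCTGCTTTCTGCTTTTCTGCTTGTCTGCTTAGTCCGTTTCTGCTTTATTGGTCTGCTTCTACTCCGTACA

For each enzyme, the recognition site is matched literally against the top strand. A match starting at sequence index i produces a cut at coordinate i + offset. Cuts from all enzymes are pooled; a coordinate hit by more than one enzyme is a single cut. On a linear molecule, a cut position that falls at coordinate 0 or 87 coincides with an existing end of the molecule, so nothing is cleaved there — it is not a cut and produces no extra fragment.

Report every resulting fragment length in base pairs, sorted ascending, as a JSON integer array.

[1,4,7,8,8,8,8,11,13,19]

Site scan:
  WciIII (CCGTT, off=1): starts [0, 50] → cuts [1, 51]
  AzqIX (TCTGCTT, off=0): starts [9, 17, 24, 32, 40, 55, 68] → cuts [9, 17, 24, 32, 40, 55, 68]

All cut coordinates (distinct, sorted): [1, 9, 17, 24, 32, 40, 51, 55, 68]

Fragment lengths:
  [0,1): 1 bp
  [1,9): 8 bp
  [9,17): 8 bp
  [17,24): 7 bp
  [24,32): 8 bp
  [32,40): 8 bp
  [40,51): 11 bp
  [51,55): 4 bp
  [55,68): 13 bp
  [68,87): 19 bp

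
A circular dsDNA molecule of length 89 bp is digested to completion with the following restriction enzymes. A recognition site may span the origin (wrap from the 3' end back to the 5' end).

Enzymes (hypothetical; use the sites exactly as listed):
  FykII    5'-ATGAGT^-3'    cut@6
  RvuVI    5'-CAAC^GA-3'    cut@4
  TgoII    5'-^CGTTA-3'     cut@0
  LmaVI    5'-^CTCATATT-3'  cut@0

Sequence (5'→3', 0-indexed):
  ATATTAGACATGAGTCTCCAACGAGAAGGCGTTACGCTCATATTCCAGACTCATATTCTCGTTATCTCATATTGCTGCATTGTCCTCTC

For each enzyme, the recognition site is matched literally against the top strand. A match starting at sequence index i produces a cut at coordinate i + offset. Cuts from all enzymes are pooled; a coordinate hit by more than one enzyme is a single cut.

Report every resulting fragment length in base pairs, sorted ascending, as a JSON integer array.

Per-enzyme occurrences:
  FykII (ATGAGT, off=6): starts [9] → cuts [15]
  RvuVI (CAACGA, off=4): starts [18] → cuts [22]
  TgoII (CGTTA, off=0): starts [29, 59] → cuts [29, 59]
  LmaVI (CTCATATT, off=0): starts [36, 49, 65, 86] → cuts [36, 49, 65, 86]

All cut coordinates (distinct, sorted): [15, 22, 29, 36, 49, 59, 65, 86]

Fragment lengths:
  15→22: 7 bp
  22→29: 7 bp
  29→36: 7 bp
  36→49: 13 bp
  49→59: 10 bp
  59→65: 6 bp
  65→86: 21 bp
  86→15 (wrap): 89-86+15 = 18 bp

[6,7,7,7,10,13,18,21]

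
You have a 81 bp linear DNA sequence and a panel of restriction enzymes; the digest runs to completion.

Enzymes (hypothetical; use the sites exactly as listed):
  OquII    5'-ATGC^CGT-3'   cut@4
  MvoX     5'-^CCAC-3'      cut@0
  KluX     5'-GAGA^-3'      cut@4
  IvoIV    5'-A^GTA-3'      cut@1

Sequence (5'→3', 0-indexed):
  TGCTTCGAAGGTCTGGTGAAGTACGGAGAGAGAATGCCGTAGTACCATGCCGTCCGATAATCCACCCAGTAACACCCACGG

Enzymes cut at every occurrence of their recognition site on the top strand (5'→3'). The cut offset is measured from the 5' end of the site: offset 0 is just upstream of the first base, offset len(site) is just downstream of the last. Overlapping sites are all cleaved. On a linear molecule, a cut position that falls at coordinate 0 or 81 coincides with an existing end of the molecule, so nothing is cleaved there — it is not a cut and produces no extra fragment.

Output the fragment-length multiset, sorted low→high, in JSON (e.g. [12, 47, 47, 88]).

Scan for sites:
  OquII ATGCCGT/4: at [33, 46] ⇒ [37, 50]
  MvoX CCAC/0: at [61, 75] ⇒ [61, 75]
  KluX GAGA/4: at [25, 27, 29] ⇒ [29, 31, 33]
  IvoIV AGTA/1: at [19, 40, 67] ⇒ [20, 41, 68]

All cut coordinates (distinct, sorted): [20, 29, 31, 33, 37, 41, 50, 61, 68, 75]

Fragment lengths:
  [0,20): 20 bp
  [20,29): 9 bp
  [29,31): 2 bp
  [31,33): 2 bp
  [33,37): 4 bp
  [37,41): 4 bp
  [41,50): 9 bp
  [50,61): 11 bp
  [61,68): 7 bp
  [68,75): 7 bp
  [75,81): 6 bp

[2,2,4,4,6,7,7,9,9,11,20]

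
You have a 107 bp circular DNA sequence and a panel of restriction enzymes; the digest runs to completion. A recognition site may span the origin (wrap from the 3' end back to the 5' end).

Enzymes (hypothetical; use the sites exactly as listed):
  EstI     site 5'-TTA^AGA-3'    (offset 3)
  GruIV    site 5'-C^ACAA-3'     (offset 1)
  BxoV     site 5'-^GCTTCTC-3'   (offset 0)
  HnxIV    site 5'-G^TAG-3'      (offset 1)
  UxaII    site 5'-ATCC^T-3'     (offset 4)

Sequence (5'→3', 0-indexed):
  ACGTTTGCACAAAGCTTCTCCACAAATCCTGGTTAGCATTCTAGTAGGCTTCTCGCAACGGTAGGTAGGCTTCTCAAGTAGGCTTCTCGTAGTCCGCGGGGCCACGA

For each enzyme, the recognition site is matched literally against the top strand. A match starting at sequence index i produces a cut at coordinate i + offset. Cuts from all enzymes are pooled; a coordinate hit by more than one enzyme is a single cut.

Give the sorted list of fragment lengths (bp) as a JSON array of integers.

[3,3,3,4,5,8,8,8,10,14,15,26]

Site scan:
  EstI (TTAAGA, off=3): no sites
  GruIV (CACAA, off=1): starts [7, 20] → cuts [8, 21]
  BxoV (GCTTCTC, off=0): starts [13, 47, 68, 81] → cuts [13, 47, 68, 81]
  HnxIV (GTAG, off=1): starts [43, 60, 64, 77, 88] → cuts [44, 61, 65, 78, 89]
  UxaII (ATCCT, off=4): starts [25] → cuts [29]

Pooled cuts: [8, 13, 21, 29, 44, 47, 61, 65, 68, 78, 81, 89]

Fragment lengths:
  8→13: 5 bp
  13→21: 8 bp
  21→29: 8 bp
  29→44: 15 bp
  44→47: 3 bp
  47→61: 14 bp
  61→65: 4 bp
  65→68: 3 bp
  68→78: 10 bp
  78→81: 3 bp
  81→89: 8 bp
  89→8 (wrap): 107-89+8 = 26 bp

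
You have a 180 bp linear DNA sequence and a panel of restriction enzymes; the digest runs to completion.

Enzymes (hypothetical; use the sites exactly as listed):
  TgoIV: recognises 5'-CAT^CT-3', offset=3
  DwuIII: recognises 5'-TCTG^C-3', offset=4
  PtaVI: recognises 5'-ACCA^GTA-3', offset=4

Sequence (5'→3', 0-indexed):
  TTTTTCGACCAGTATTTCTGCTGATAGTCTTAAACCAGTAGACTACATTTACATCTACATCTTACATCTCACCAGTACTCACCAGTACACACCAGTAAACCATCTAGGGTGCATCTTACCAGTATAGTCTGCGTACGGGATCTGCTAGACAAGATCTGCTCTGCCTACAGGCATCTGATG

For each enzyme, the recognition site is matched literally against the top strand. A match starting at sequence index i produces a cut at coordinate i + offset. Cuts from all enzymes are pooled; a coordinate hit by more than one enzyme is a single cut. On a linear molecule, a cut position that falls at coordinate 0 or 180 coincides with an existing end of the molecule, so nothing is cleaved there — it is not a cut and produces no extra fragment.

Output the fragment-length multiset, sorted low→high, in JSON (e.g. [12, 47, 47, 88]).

[5,6,6,7,7,7,9,9,10,10,10,11,11,11,13,14,17,17]

Site scan:
  TgoIV CATCT/3: at [51, 57, 64, 100, 111, 171] ⇒ [54, 60, 67, 103, 114, 174]
  DwuIII TCTGC/4: at [16, 127, 140, 154, 159] ⇒ [20, 131, 144, 158, 163]
  PtaVI ACCAGTA/4: at [7, 33, 70, 80, 90, 117] ⇒ [11, 37, 74, 84, 94, 121]

All cut coordinates (distinct, sorted): [11, 20, 37, 54, 60, 67, 74, 84, 94, 103, 114, 121, 131, 144, 158, 163, 174]

Fragment lengths:
  [0,11): 11 bp
  [11,20): 9 bp
  [20,37): 17 bp
  [37,54): 17 bp
  [54,60): 6 bp
  [60,67): 7 bp
  [67,74): 7 bp
  [74,84): 10 bp
  [84,94): 10 bp
  [94,103): 9 bp
  [103,114): 11 bp
  [114,121): 7 bp
  [121,131): 10 bp
  [131,144): 13 bp
  [144,158): 14 bp
  [158,163): 5 bp
  [163,174): 11 bp
  [174,180): 6 bp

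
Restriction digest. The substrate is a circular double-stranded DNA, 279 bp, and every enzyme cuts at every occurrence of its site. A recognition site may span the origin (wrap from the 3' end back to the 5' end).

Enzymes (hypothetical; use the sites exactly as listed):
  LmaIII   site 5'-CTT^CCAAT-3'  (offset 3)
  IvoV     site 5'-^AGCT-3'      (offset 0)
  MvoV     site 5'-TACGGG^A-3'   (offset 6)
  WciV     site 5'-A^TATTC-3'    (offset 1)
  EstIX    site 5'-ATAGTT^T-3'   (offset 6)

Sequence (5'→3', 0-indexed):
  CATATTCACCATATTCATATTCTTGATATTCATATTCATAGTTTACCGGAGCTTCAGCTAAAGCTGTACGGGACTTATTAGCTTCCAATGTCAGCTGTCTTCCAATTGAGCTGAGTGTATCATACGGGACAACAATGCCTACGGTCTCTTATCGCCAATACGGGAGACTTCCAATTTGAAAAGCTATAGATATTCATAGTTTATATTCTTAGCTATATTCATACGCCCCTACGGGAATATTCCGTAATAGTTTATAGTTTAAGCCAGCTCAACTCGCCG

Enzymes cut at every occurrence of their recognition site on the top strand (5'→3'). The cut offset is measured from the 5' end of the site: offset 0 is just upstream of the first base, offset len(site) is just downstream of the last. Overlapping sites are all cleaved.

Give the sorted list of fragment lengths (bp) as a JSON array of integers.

[2,2,5,5,6,6,6,6,6,6,6,7,7,7,7,8,9,9,9,9,11,11,11,11,15,16,20,20,36]

Site scan:
  LmaIII (CTTCCAAT, off=3): starts [81, 98, 167] → cuts [84, 101, 170]
  IvoV (AGCT, off=0): starts [49, 55, 61, 79, 92, 108, 181, 210, 265] → cuts [49, 55, 61, 79, 92, 108, 181, 210, 265]
  MvoV (TACGGGA, off=6): starts [66, 122, 158, 229] → cuts [72, 128, 164, 235]
  WciV (ATATTC, off=1): starts [1, 10, 16, 25, 31, 189, 202, 214, 236] → cuts [2, 11, 17, 26, 32, 190, 203, 215, 237]
  EstIX (ATAGTTT, off=6): starts [37, 195, 246, 253] → cuts [43, 201, 252, 259]

All cut coordinates (distinct, sorted): [2, 11, 17, 26, 32, 43, 49, 55, 61, 72, 79, 84, 92, 101, 108, 128, 164, 170, 181, 190, 201, 203, 210, 215, 235, 237, 252, 259, 265]

Fragments:
  2→11: 9 bp
  11→17: 6 bp
  17→26: 9 bp
  26→32: 6 bp
  32→43: 11 bp
  43→49: 6 bp
  49→55: 6 bp
  55→61: 6 bp
  61→72: 11 bp
  72→79: 7 bp
  79→84: 5 bp
  84→92: 8 bp
  92→101: 9 bp
  101→108: 7 bp
  108→128: 20 bp
  128→164: 36 bp
  164→170: 6 bp
  170→181: 11 bp
  181→190: 9 bp
  190→201: 11 bp
  201→203: 2 bp
  203→210: 7 bp
  210→215: 5 bp
  215→235: 20 bp
  235→237: 2 bp
  237→252: 15 bp
  252→259: 7 bp
  259→265: 6 bp
  265→2 (wrap): 279-265+2 = 16 bp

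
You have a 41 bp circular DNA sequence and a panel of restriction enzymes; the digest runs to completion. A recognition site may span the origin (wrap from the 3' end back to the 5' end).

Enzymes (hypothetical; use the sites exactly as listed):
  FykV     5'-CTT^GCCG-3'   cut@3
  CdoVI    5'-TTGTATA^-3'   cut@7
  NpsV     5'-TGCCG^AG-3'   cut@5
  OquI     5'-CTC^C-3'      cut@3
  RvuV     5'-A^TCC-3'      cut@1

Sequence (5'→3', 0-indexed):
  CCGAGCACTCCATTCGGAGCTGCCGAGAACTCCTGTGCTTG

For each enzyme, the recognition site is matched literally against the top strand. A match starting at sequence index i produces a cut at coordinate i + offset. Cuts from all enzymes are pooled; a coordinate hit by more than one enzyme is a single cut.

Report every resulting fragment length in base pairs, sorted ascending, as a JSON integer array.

Site scan:
  FykV CTTGCCG/3: at [37] ⇒ [40]
  CdoVI (TTGTATA, off=7): no sites
  NpsV TGCCGAG/5: at [20, 39] ⇒ [3, 25]
  OquI CTCC/3: at [7, 29] ⇒ [10, 32]
  RvuV (ATCC, off=1): no sites

Pooled cuts: [3, 10, 25, 32, 40]

Fragments:
  3→10: 7 bp
  10→25: 15 bp
  25→32: 7 bp
  32→40: 8 bp
  40→3 (wrap): 41-40+3 = 4 bp

[4,7,7,8,15]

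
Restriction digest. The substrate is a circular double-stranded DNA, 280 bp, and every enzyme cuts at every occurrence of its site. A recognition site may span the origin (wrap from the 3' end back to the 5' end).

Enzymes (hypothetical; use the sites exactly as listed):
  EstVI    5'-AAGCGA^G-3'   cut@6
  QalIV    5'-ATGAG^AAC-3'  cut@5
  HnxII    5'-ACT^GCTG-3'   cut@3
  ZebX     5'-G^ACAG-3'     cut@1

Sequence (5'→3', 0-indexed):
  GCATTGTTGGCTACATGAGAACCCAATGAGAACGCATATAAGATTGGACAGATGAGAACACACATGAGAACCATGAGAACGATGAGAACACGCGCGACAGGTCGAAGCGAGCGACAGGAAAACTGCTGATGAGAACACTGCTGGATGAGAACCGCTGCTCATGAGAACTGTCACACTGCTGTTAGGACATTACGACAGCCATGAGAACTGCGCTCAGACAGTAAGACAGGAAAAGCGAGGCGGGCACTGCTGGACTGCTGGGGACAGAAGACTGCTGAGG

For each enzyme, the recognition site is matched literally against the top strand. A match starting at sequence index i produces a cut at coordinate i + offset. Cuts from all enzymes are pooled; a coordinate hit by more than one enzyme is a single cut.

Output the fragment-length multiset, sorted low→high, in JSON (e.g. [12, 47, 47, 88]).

[3,6,7,8,8,9,9,9,9,10,10,10,10,11,11,11,12,12,12,13,14,16,17,17,26]

Site scan:
  EstVI AAGCGAG/6: at [104, 232] ⇒ [110, 238]
  QalIV ATGAGAAC/5: at [14, 25, 51, 63, 72, 81, 128, 144, 160, 200] ⇒ [19, 30, 56, 68, 77, 86, 133, 149, 165, 205]
  HnxII ACTGCTG/3: at [121, 136, 174, 245, 253, 270] ⇒ [124, 139, 177, 248, 256, 273]
  ZebX GACAG/1: at [46, 95, 112, 193, 216, 224, 262] ⇒ [47, 96, 113, 194, 217, 225, 263]

All cut coordinates (distinct, sorted): [19, 30, 47, 56, 68, 77, 86, 96, 110, 113, 124, 133, 139, 149, 165, 177, 194, 205, 217, 225, 238, 248, 256, 263, 273]

Fragments:
  19→30: 11 bp
  30→47: 17 bp
  47→56: 9 bp
  56→68: 12 bp
  68→77: 9 bp
  77→86: 9 bp
  86→96: 10 bp
  96→110: 14 bp
  110→113: 3 bp
  113→124: 11 bp
  124→133: 9 bp
  133→139: 6 bp
  139→149: 10 bp
  149→165: 16 bp
  165→177: 12 bp
  177→194: 17 bp
  194→205: 11 bp
  205→217: 12 bp
  217→225: 8 bp
  225→238: 13 bp
  238→248: 10 bp
  248→256: 8 bp
  256→263: 7 bp
  263→273: 10 bp
  273→19 (wrap): 280-273+19 = 26 bp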